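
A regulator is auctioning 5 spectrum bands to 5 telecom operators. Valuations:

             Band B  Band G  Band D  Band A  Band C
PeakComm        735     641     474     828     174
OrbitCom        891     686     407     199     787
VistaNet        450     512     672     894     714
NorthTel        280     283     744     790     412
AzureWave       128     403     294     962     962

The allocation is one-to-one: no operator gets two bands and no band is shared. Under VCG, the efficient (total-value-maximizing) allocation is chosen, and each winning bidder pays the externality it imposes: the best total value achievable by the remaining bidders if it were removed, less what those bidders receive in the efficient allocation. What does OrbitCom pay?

Efficient allocation: PeakComm→Band G ($641M), OrbitCom→Band B ($891M), VistaNet→Band A ($894M), NorthTel→Band D ($744M), AzureWave→Band C ($962M); total welfare W = $4132M.
OrbitCom receives Band B at value $891M, so the others get W − 891 = $3241M.
Without OrbitCom: best allocation of the remaining 4 bidders over all 5 bands is PeakComm→Band B ($735M), VistaNet→Band A ($894M), NorthTel→Band D ($744M), AzureWave→Band C ($962M), total $3335M.
VCG payment = (others' best without OrbitCom) − (others' welfare with OrbitCom) = 3335 − 3241 = $94M.

OrbitCom pays $94M.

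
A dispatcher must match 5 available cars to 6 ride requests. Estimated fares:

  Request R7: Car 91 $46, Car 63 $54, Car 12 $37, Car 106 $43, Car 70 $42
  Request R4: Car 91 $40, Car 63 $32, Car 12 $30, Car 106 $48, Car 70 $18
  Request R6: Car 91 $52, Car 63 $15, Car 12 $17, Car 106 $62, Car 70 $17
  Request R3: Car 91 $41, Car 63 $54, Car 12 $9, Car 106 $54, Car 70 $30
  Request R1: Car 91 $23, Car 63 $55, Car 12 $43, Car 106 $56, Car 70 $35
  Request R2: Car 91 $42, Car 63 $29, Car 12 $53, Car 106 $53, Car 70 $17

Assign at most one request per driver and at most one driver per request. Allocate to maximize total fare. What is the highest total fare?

Optimal: Car 91→Request R6 ($52), Car 63→Request R3 ($54), Car 12→Request R2 ($53), Car 106→Request R1 ($56), Car 70→Request R7 ($42) — total 52+54+53+56+42 = $257.
Max-entry greedy (repeatedly take the single best remaining cell) gives $246, worse by 11.
No other one-to-one assignment exceeds $257.

Max total: $257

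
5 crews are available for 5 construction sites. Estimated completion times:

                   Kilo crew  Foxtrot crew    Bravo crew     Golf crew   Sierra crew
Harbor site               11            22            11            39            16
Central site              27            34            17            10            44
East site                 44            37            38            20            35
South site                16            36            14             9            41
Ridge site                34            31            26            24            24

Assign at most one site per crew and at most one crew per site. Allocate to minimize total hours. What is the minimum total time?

Minimum total: 96 hours

Optimal: Kilo crew→Harbor site (11 hours), Foxtrot crew→East site (37 hours), Bravo crew→South site (14 hours), Golf crew→Central site (10 hours), Sierra crew→Ridge site (24 hours) — total 11+37+14+10+24 = 96 hours.
Row-greedy (each crew in turn takes its cheapest remaining site) gives 101 hours, worse by 5.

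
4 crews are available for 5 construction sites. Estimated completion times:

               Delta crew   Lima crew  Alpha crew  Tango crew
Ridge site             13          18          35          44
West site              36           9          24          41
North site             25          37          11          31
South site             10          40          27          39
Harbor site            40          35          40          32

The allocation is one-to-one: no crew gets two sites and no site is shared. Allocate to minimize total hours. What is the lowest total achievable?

Min total: 62 hours

Optimal: Delta crew→South site (10 hours), Lima crew→West site (9 hours), Alpha crew→North site (11 hours), Tango crew→Harbor site (32 hours) — total 10+9+11+32 = 62 hours.
Column-greedy (each site in turn goes to its cheapest remaining crew) gives 72 hours, worse by 10.
Next-best assignment: Delta crew→Ridge site, Lima crew→West site, Alpha crew→North site, Tango crew→Harbor site = 65 hours.
Swapping Alpha crew↔Lima crew (Alpha crew→West site 24 hours, Lima crew→North site 37 hours) adds 41.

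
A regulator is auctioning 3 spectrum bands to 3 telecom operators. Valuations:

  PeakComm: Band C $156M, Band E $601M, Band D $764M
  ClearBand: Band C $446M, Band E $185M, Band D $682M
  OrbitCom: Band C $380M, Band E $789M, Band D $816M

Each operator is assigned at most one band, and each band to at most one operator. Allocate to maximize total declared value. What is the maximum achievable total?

Max total: $1999M

Optimal: PeakComm→Band D ($764M), ClearBand→Band C ($446M), OrbitCom→Band E ($789M) — total 764+446+789 = $1999M.
Max-entry greedy (repeatedly take the single best remaining cell) gives $1863M, worse by 136.
Next-best assignment: PeakComm→Band E, ClearBand→Band C, OrbitCom→Band D = $1863M.
Swapping ClearBand↔PeakComm (ClearBand→Band D $682M, PeakComm→Band C $156M) loses 372.
Checked against all permutations: $1999M is optimal.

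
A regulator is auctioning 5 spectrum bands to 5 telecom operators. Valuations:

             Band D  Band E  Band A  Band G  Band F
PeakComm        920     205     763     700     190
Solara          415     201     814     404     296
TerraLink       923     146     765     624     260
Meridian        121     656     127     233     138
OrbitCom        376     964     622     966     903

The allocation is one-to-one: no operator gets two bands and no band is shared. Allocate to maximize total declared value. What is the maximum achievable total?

Maximum total: $3996M

Treat this as an assignment problem: match each operator to one band.
Optimal: PeakComm→Band G ($700M), Solara→Band A ($814M), TerraLink→Band D ($923M), Meridian→Band E ($656M), OrbitCom→Band F ($903M) — total 700+814+923+656+903 = $3996M.
Max-entry greedy (repeatedly take the single best remaining cell) gives $3549M, worse by 447.
Swapping Meridian↔TerraLink (Meridian→Band D $121M, TerraLink→Band E $146M) loses 1312.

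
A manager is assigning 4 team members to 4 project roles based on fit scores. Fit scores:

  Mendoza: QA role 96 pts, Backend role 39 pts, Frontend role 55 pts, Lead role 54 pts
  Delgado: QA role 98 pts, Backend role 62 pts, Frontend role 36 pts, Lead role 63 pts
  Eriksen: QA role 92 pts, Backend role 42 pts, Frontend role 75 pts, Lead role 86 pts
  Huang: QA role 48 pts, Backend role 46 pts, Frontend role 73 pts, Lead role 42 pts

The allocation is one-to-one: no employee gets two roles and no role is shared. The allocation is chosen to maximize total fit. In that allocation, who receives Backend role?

Delgado receives Backend role.

Optimal: Mendoza→QA role (96 pts), Delgado→Backend role (62 pts), Eriksen→Lead role (86 pts), Huang→Frontend role (73 pts) — total 96+62+86+73 = 317 pts.
Delgado's own top role is QA role (98 pts), but forcing Delgado→QA role and reassigning the rest optimally gives only 296 pts — worse by 21.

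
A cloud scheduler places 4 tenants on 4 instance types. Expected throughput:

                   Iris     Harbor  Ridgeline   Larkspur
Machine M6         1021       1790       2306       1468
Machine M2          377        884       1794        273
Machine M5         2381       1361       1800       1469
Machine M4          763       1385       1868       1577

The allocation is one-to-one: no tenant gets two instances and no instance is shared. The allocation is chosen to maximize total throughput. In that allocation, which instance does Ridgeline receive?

Ridgeline receives Machine M2.

Optimal: Iris→Machine M5 (2381 ops/s), Harbor→Machine M6 (1790 ops/s), Ridgeline→Machine M2 (1794 ops/s), Larkspur→Machine M4 (1577 ops/s) — total 2381+1790+1794+1577 = 7542 ops/s.
Column-greedy (each instance in turn goes to its best remaining tenant) gives 7148 ops/s, worse by 394.
Swapping Harbor↔Larkspur (Harbor→Machine M4 1385 ops/s, Larkspur→Machine M6 1468 ops/s) loses 514.
Checked against all permutations: 7542 ops/s is optimal.
Ridgeline's own top instance is Machine M6 (2306 ops/s), but forcing Ridgeline→Machine M6 and reassigning the rest optimally gives only 7148 ops/s — worse by 394.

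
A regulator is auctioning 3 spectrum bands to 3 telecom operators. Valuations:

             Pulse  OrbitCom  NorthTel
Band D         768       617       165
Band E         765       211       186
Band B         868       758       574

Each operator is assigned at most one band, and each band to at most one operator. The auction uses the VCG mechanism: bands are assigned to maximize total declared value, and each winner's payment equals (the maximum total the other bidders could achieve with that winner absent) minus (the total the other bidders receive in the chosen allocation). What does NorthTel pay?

NorthTel pays $144M.

Efficient allocation: Pulse→Band E ($765M), OrbitCom→Band D ($617M), NorthTel→Band B ($574M); total welfare W = $1956M.
NorthTel receives Band B at value $574M, so the others get W − 574 = $1382M.
Without NorthTel: best allocation of the remaining 2 bidders over all 3 bands is Pulse→Band D ($768M), OrbitCom→Band B ($758M), total $1526M.
VCG payment = (others' best without NorthTel) − (others' welfare with NorthTel) = 1526 − 1382 = $144M.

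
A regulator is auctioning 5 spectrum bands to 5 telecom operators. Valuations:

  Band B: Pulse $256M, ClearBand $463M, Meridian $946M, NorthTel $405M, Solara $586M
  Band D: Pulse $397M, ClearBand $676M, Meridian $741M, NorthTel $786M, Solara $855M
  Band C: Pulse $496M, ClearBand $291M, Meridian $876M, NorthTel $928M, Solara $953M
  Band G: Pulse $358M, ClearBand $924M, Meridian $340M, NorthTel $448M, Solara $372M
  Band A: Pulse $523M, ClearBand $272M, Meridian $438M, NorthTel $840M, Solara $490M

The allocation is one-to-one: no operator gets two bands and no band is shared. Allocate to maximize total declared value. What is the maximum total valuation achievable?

This is a one-to-one assignment (maximum-weight bipartite matching).
Optimal: Pulse→Band A ($523M), ClearBand→Band G ($924M), Meridian→Band B ($946M), NorthTel→Band C ($928M), Solara→Band D ($855M) — total 523+924+946+928+855 = $4176M.
Max-entry greedy (repeatedly take the single best remaining cell) gives $4060M, worse by 116.
Next-best assignment: Pulse→Band A, ClearBand→Band G, Meridian→Band B, NorthTel→Band D, Solara→Band C = $4132M.
Swapping ClearBand↔Solara (ClearBand→Band D $676M, Solara→Band G $372M) loses 731.
No other one-to-one assignment exceeds $4176M.

Max total: $4176M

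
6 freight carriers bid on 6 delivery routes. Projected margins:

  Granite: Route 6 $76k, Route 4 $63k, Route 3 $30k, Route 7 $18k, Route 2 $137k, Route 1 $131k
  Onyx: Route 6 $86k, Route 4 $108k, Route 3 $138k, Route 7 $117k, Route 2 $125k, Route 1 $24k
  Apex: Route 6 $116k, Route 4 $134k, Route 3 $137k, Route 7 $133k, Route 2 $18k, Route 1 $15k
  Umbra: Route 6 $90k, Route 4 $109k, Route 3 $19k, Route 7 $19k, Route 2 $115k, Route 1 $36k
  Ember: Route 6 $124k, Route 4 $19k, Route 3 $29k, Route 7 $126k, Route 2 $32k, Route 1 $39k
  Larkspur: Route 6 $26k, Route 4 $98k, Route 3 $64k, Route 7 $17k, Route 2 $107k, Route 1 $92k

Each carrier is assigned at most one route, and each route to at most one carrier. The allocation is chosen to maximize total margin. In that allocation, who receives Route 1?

Granite receives Route 1.

Optimal: Granite→Route 1 ($131k), Onyx→Route 3 ($138k), Apex→Route 7 ($133k), Umbra→Route 4 ($109k), Ember→Route 6 ($124k), Larkspur→Route 2 ($107k) — total 131+138+133+109+124+107 = $742k.
Column-greedy (each route in turn goes to its best remaining carrier) gives $644k, worse by 98.
Granite's own top route is Route 2 ($137k), but forcing Granite→Route 2 and reassigning the rest optimally gives only $733k — worse by 9.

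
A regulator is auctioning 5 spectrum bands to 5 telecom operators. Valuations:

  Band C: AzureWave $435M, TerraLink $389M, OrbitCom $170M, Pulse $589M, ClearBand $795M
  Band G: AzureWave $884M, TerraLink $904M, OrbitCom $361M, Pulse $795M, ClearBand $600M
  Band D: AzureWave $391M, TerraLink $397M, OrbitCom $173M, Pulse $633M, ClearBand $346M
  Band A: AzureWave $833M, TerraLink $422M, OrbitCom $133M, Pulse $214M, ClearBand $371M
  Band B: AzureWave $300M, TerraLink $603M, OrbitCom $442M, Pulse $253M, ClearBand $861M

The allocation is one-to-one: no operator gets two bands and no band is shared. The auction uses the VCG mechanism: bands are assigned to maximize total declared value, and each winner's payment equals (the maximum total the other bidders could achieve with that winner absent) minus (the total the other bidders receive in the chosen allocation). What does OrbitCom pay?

OrbitCom pays $66M.

Efficient allocation: AzureWave→Band A ($833M), TerraLink→Band G ($904M), OrbitCom→Band B ($442M), Pulse→Band D ($633M), ClearBand→Band C ($795M); total welfare W = $3607M.
OrbitCom receives Band B at value $442M, so the others get W − 442 = $3165M.
Without OrbitCom: best allocation of the remaining 4 bidders over all 5 bands is AzureWave→Band A ($833M), TerraLink→Band G ($904M), Pulse→Band D ($633M), ClearBand→Band B ($861M), total $3231M.
VCG payment = (others' best without OrbitCom) − (others' welfare with OrbitCom) = 3231 − 3165 = $66M.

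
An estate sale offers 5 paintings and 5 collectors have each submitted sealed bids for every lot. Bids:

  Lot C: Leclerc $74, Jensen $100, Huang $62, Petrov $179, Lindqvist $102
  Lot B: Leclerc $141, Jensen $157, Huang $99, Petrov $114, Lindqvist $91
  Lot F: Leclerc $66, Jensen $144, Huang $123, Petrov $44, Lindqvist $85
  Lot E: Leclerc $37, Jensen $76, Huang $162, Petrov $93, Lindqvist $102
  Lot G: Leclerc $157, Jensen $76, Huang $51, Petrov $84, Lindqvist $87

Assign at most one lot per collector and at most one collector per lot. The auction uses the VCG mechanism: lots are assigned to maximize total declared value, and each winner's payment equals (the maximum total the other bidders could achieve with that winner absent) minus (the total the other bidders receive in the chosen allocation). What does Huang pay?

Efficient allocation: Leclerc→Lot G ($157), Jensen→Lot B ($157), Huang→Lot E ($162), Petrov→Lot C ($179), Lindqvist→Lot F ($85); total welfare W = $740.
Huang receives Lot E at value $162, so the others get W − 162 = $578.
Without Huang: best allocation of the remaining 4 bidders over all 5 lots is Leclerc→Lot G ($157), Jensen→Lot B ($157), Petrov→Lot C ($179), Lindqvist→Lot E ($102), total $595.
VCG payment = (others' best without Huang) − (others' welfare with Huang) = 595 − 578 = $17.

Huang pays $17.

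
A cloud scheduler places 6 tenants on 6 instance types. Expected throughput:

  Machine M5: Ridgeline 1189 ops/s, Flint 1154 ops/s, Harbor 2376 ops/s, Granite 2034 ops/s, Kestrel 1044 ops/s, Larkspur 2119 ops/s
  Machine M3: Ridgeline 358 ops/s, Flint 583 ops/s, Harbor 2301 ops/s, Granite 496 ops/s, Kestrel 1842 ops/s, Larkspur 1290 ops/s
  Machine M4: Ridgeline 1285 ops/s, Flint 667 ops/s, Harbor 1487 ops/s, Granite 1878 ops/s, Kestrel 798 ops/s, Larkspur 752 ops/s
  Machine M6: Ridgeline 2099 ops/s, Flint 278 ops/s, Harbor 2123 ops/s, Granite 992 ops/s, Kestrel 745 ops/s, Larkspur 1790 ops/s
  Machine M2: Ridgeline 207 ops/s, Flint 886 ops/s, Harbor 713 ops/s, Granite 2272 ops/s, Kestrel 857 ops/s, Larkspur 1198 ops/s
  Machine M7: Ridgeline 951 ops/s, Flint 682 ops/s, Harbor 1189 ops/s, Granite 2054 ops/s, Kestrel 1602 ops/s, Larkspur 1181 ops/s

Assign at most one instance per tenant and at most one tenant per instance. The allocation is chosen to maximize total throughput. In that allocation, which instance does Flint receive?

This is a one-to-one assignment (maximum-weight bipartite matching).
Optimal: Ridgeline→Machine M6 (2099 ops/s), Flint→Machine M4 (667 ops/s), Harbor→Machine M3 (2301 ops/s), Granite→Machine M2 (2272 ops/s), Kestrel→Machine M7 (1602 ops/s), Larkspur→Machine M5 (2119 ops/s) — total 2099+667+2301+2272+1602+2119 = 11060 ops/s.
Row-greedy (each tenant in turn takes its best remaining instance) gives 10180 ops/s, worse by 880.
Next-best assignment: Ridgeline→Machine M6, Flint→Machine M2, Harbor→Machine M3, Granite→Machine M4, Kestrel→Machine M7, Larkspur→Machine M5 = 10885 ops/s.
Swapping Ridgeline↔Kestrel (Ridgeline→Machine M7 951 ops/s, Kestrel→Machine M6 745 ops/s) loses 2005.
No other one-to-one assignment exceeds 11060 ops/s.
Flint's own top instance is Machine M5 (1154 ops/s), but forcing Flint→Machine M5 and reassigning the rest optimally gives only 10404 ops/s — worse by 656.

Flint receives Machine M4.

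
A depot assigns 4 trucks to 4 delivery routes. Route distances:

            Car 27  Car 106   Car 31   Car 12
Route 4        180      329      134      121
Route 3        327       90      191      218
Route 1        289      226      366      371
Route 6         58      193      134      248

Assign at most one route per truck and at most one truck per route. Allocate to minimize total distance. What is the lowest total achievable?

Optimal: Car 27→Route 6 (58 km), Car 106→Route 1 (226 km), Car 31→Route 3 (191 km), Car 12→Route 4 (121 km) — total 58+226+191+121 = 596 km.
Min-entry greedy (repeatedly take the single cheapest remaining cell) gives 635 km, worse by 39.

Minimum total: 596 km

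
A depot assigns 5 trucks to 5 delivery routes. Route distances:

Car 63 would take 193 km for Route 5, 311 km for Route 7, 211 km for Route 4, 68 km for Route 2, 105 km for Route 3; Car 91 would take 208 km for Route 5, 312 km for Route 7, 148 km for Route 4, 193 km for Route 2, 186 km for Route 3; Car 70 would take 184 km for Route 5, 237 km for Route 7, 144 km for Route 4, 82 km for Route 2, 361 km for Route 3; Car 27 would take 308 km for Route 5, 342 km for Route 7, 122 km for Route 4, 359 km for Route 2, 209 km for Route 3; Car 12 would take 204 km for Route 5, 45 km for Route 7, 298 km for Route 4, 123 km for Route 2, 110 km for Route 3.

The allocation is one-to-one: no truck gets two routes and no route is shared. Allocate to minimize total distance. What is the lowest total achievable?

Optimal: Car 63→Route 3 (105 km), Car 91→Route 5 (208 km), Car 70→Route 2 (82 km), Car 27→Route 4 (122 km), Car 12→Route 7 (45 km) — total 105+208+82+122+45 = 562 km.
Row-greedy (each truck in turn takes its cheapest remaining route) gives 654 km, worse by 92.
Next-best assignment: Car 63→Route 2, Car 91→Route 3, Car 70→Route 5, Car 27→Route 4, Car 12→Route 7 = 605 km.
Swapping Car 70↔Car 12 (Car 70→Route 7 237 km, Car 12→Route 2 123 km) adds 233.
Every other assignment is strictly worse.

Minimum total: 562 km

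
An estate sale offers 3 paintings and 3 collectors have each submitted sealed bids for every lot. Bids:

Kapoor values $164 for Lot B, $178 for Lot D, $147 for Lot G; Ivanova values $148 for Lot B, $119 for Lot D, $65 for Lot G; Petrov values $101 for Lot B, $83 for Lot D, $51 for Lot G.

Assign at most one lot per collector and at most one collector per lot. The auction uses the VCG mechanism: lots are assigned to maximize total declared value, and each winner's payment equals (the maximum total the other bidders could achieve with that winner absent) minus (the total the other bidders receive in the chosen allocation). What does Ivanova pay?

Efficient allocation: Kapoor→Lot G ($147), Ivanova→Lot B ($148), Petrov→Lot D ($83); total welfare W = $378.
Ivanova receives Lot B at value $148, so the others get W − 148 = $230.
Without Ivanova: best allocation of the remaining 2 bidders over all 3 lots is Kapoor→Lot D ($178), Petrov→Lot B ($101), total $279.
VCG payment = (others' best without Ivanova) − (others' welfare with Ivanova) = 279 − 230 = $49.

Ivanova pays $49.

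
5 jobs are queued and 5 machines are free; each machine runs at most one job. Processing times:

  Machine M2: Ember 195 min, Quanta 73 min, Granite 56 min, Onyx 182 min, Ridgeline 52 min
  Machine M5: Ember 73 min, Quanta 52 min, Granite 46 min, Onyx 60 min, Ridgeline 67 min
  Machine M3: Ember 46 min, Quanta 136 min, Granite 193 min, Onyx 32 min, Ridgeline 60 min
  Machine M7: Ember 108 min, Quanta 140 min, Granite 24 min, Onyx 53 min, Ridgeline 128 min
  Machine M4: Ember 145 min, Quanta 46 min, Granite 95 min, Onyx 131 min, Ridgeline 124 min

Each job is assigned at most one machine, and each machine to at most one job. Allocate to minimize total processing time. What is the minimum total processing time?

Optimal: Ember→Machine M5 (73 min), Quanta→Machine M4 (46 min), Granite→Machine M7 (24 min), Onyx→Machine M3 (32 min), Ridgeline→Machine M2 (52 min) — total 73+46+24+32+52 = 227 min.
Every other assignment is strictly worse.

Min total: 227 min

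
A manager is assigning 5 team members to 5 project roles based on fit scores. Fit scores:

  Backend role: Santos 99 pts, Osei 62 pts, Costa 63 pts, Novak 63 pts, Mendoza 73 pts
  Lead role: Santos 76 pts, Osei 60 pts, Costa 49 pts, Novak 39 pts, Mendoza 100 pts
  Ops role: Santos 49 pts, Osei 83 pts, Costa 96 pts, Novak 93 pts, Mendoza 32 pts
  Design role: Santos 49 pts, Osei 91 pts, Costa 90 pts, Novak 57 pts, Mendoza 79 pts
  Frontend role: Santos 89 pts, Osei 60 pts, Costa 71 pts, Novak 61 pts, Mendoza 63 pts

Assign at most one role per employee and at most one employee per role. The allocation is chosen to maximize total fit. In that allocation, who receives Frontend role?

Costa receives Frontend role.

Optimal: Santos→Backend role (99 pts), Osei→Design role (91 pts), Costa→Frontend role (71 pts), Novak→Ops role (93 pts), Mendoza→Lead role (100 pts) — total 99+91+71+93+100 = 454 pts.
Column-greedy (each role in turn goes to its best remaining employee) gives 447 pts, worse by 7.
Next-best assignment: Santos→Backend role, Osei→Design role, Costa→Ops role, Novak→Frontend role, Mendoza→Lead role = 447 pts.
Every other assignment is strictly worse.
Costa's own top role is Ops role (96 pts), but forcing Costa→Ops role and reassigning the rest optimally gives only 447 pts — worse by 7.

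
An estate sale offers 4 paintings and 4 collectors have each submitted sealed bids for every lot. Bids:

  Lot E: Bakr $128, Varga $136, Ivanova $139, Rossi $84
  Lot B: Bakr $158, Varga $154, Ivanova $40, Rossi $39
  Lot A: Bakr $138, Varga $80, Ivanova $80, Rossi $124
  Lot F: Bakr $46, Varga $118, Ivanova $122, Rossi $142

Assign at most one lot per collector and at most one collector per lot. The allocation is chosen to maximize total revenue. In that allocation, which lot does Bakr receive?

Optimal: Bakr→Lot A ($138), Varga→Lot B ($154), Ivanova→Lot E ($139), Rossi→Lot F ($142) — total 138+154+139+142 = $573.
Max-entry greedy (repeatedly take the single best remaining cell) gives $519, worse by 54.
Swapping Bakr↔Ivanova (Bakr→Lot E $128, Ivanova→Lot A $80) loses 69.
Bakr's own top lot is Lot B ($158), but forcing Bakr→Lot B and reassigning the rest optimally gives only $540 — worse by 33.

Bakr receives Lot A.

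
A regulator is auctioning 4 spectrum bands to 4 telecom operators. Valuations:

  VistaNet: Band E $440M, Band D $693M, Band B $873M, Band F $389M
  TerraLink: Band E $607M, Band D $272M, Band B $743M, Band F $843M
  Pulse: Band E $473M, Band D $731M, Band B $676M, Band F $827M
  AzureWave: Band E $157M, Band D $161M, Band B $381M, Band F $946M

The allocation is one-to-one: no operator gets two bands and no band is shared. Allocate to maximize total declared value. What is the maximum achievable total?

Optimal: VistaNet→Band B ($873M), TerraLink→Band E ($607M), Pulse→Band D ($731M), AzureWave→Band F ($946M) — total 873+607+731+946 = $3157M.
Row-greedy (each operator in turn takes its best remaining band) gives $2604M, worse by 553.

Max total: $3157M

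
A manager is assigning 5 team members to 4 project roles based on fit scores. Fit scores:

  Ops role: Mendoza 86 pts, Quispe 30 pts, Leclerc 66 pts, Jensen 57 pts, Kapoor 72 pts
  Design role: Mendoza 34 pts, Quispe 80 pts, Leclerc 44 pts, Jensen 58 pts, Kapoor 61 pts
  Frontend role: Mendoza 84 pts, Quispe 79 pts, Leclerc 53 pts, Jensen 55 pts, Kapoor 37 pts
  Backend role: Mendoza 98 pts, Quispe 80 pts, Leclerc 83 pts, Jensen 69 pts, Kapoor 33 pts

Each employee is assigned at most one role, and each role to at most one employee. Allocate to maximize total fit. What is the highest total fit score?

This is the linear assignment problem.
Optimal: Kapoor→Ops role (72 pts), Quispe→Design role (80 pts), Mendoza→Frontend role (84 pts), Leclerc→Backend role (83 pts) — total 72+80+84+83 = 319 pts.
Column-greedy (each role in turn goes to its best remaining employee) gives 304 pts, worse by 15.

Max total: 319 pts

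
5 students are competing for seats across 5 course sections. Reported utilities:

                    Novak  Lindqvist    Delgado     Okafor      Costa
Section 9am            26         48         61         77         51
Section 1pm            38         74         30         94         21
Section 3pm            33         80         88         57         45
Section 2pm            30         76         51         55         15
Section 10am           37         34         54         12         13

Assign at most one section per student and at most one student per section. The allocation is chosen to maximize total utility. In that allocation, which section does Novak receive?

This is the linear assignment problem.
Optimal: Novak→Section 10am (37 points), Lindqvist→Section 2pm (76 points), Delgado→Section 3pm (88 points), Okafor→Section 1pm (94 points), Costa→Section 9am (51 points) — total 37+76+88+94+51 = 346 points.
Row-greedy (each student in turn takes its best remaining section) gives 247 points, worse by 99.
Swapping Novak↔Lindqvist (Novak→Section 2pm 30 points, Lindqvist→Section 10am 34 points) loses 49.
Novak's own top section is Section 1pm (38 points), but forcing Novak→Section 1pm and reassigning the rest optimally gives only 292 points — worse by 54.

Novak receives Section 10am.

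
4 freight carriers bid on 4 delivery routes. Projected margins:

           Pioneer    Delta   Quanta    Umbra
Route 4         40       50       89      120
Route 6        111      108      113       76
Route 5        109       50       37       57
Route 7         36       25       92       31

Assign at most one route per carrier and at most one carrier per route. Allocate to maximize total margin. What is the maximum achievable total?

This is the linear assignment problem.
Optimal: Pioneer→Route 5 ($109k), Delta→Route 6 ($108k), Quanta→Route 7 ($92k), Umbra→Route 4 ($120k) — total 109+108+92+120 = $429k.
Row-greedy (each carrier in turn takes its best remaining route) gives $310k, worse by 119.
Next-best assignment: Pioneer→Route 6, Delta→Route 5, Quanta→Route 7, Umbra→Route 4 = $373k.

Maximum total: $429k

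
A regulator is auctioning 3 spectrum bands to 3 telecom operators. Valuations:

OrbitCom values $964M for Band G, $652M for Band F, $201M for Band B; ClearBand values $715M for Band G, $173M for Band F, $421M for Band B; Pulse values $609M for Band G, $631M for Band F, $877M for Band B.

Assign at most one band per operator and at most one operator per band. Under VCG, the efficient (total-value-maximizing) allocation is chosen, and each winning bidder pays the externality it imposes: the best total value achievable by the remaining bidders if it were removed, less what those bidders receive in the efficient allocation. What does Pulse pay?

Pulse pays $18M.

Efficient allocation: OrbitCom→Band F ($652M), ClearBand→Band G ($715M), Pulse→Band B ($877M); total welfare W = $2244M.
Pulse receives Band B at value $877M, so the others get W − 877 = $1367M.
Without Pulse: best allocation of the remaining 2 bidders over all 3 bands is OrbitCom→Band G ($964M), ClearBand→Band B ($421M), total $1385M.
VCG payment = (others' best without Pulse) − (others' welfare with Pulse) = 1385 − 1367 = $18M.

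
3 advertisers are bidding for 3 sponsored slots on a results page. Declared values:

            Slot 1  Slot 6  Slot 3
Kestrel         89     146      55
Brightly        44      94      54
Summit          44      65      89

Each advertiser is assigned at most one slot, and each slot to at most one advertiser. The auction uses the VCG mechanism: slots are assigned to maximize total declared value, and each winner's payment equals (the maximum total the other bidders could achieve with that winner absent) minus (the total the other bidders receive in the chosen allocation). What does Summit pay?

Efficient allocation: Kestrel→Slot 6 ($146), Brightly→Slot 1 ($44), Summit→Slot 3 ($89); total welfare W = $279.
Summit receives Slot 3 at value $89, so the others get W − 89 = $190.
Without Summit: best allocation of the remaining 2 bidders over all 3 slots is Kestrel→Slot 6 ($146), Brightly→Slot 3 ($54), total $200.
VCG payment = (others' best without Summit) − (others' welfare with Summit) = 200 − 190 = $10.

Summit pays $10.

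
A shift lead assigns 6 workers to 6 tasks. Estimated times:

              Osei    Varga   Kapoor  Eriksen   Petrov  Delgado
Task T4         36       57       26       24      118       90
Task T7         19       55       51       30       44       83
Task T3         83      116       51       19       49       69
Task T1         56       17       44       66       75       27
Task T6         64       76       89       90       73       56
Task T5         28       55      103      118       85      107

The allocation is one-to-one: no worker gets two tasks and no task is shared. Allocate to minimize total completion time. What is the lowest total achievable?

Minimum total: 190 min

This is a one-to-one assignment (minimum-cost bipartite matching).
Optimal: Osei→Task T5 (28 min), Varga→Task T1 (17 min), Kapoor→Task T4 (26 min), Eriksen→Task T3 (19 min), Petrov→Task T7 (44 min), Delgado→Task T6 (56 min) — total 28+17+26+19+44+56 = 190 min.
Row-greedy (each worker in turn takes its cheapest remaining task) gives 261 min, worse by 71.
Next-best assignment: Osei→Task T5, Varga→Task T1, Kapoor→Task T4, Eriksen→Task T7, Petrov→Task T3, Delgado→Task T6 = 206 min.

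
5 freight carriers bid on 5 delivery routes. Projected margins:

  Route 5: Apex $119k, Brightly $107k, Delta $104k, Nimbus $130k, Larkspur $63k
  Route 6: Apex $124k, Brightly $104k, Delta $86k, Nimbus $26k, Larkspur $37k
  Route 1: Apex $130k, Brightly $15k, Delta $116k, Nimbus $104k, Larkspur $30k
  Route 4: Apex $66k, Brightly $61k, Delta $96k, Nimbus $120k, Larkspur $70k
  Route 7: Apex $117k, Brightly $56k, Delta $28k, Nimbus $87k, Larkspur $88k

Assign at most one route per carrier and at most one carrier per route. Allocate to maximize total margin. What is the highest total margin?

Maximum total: $555k

Optimal: Apex→Route 6 ($124k), Brightly→Route 5 ($107k), Delta→Route 1 ($116k), Nimbus→Route 4 ($120k), Larkspur→Route 7 ($88k) — total 124+107+116+120+88 = $555k.
Checked against all permutations: $555k is optimal.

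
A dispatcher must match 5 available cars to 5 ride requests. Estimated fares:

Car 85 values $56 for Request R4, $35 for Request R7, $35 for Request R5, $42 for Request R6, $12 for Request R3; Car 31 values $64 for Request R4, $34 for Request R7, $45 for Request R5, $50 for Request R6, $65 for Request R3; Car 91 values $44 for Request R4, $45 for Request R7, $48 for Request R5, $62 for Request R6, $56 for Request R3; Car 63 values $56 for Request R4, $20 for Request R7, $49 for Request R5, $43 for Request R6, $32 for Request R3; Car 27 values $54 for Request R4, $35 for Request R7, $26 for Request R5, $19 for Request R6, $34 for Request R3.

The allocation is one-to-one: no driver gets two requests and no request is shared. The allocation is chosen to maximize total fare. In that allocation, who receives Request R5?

Optimal: Car 85→Request R4 ($56), Car 31→Request R3 ($65), Car 91→Request R6 ($62), Car 63→Request R5 ($49), Car 27→Request R7 ($35) — total 56+65+62+49+35 = $267.
Column-greedy (each request in turn goes to its best remaining driver) gives $234, worse by 33.
Next-best assignment: Car 85→Request R7, Car 31→Request R3, Car 91→Request R6, Car 63→Request R5, Car 27→Request R4 = $265.
Swapping Car 63↔Car 85 (Car 63→Request R4 $56, Car 85→Request R5 $35) loses 14.
Car 63's own top request is Request R4 ($56), but forcing Car 63→Request R4 and reassigning the rest optimally gives only $253 — worse by 14.

Car 63 receives Request R5.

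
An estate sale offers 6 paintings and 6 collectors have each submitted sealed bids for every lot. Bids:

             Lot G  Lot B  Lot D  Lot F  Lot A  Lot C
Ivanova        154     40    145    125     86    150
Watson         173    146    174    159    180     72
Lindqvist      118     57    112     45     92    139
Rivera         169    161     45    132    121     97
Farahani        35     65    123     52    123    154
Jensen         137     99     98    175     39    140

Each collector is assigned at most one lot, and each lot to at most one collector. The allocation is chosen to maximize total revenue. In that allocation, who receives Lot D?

This is a one-to-one assignment (maximum-weight bipartite matching).
Optimal: Ivanova→Lot G ($154), Watson→Lot A ($180), Lindqvist→Lot D ($112), Rivera→Lot B ($161), Farahani→Lot C ($154), Jensen→Lot F ($175) — total 154+180+112+161+154+175 = $936.
Max-entry greedy (repeatedly take the single best remaining cell) gives $880, worse by 56.
Next-best assignment: Ivanova→Lot D, Watson→Lot A, Lindqvist→Lot G, Rivera→Lot B, Farahani→Lot C, Jensen→Lot F = $933.
No other one-to-one assignment exceeds $936.
Lindqvist's own top lot is Lot C ($139), but forcing Lindqvist→Lot C and reassigning the rest optimally gives only $932 — worse by 4.

Lindqvist receives Lot D.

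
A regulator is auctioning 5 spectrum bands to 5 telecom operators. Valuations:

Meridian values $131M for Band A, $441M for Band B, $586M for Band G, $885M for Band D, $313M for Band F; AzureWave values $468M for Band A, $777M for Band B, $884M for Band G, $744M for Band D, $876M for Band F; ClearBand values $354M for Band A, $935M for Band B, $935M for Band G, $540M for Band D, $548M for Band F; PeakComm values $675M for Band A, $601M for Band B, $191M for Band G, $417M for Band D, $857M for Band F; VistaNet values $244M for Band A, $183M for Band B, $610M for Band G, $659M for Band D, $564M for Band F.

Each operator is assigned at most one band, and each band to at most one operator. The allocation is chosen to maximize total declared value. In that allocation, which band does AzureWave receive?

Optimal: Meridian→Band D ($885M), AzureWave→Band F ($876M), ClearBand→Band B ($935M), PeakComm→Band A ($675M), VistaNet→Band G ($610M) — total 885+876+935+675+610 = $3981M.
Row-greedy (each operator in turn takes its best remaining band) gives $3805M, worse by 176.
Checked against all permutations: $3981M is optimal.
AzureWave's own top band is Band G ($884M), but forcing AzureWave→Band G and reassigning the rest optimally gives only $3943M — worse by 38.

AzureWave receives Band F.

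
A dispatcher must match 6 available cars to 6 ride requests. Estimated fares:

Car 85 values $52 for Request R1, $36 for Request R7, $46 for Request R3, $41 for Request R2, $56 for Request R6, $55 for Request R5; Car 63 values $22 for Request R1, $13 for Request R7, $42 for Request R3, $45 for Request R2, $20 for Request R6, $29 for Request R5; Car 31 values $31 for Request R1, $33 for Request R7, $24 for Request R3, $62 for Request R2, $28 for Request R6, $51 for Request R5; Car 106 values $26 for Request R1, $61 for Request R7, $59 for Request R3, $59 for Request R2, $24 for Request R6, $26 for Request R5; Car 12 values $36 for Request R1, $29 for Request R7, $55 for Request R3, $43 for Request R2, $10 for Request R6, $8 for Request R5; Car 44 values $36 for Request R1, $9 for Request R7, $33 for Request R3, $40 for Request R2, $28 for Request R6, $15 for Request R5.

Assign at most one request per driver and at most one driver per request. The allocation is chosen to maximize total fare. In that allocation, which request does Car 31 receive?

Car 31 receives Request R5.

Optimal: Car 85→Request R6 ($56), Car 63→Request R2 ($45), Car 31→Request R5 ($51), Car 106→Request R7 ($61), Car 12→Request R3 ($55), Car 44→Request R1 ($36) — total 56+45+51+61+55+36 = $304.
Column-greedy (each request in turn goes to its best remaining driver) gives $287, worse by 17.
Swapping Car 44↔Car 106 (Car 44→Request R7 $9, Car 106→Request R1 $26) loses 62.
Checked against all permutations: $304 is optimal.
Car 31's own top request is Request R2 ($62), but forcing Car 31→Request R2 and reassigning the rest optimally gives only $299 — worse by 5.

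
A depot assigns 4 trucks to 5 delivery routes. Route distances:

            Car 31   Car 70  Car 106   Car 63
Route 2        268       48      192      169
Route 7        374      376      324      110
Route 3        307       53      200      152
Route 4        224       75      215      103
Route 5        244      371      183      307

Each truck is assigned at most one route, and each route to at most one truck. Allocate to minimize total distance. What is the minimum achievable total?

This is the linear assignment problem.
Optimal: Car 31→Route 4 (224 km), Car 70→Route 2 (48 km), Car 106→Route 5 (183 km), Car 63→Route 7 (110 km) — total 224+48+183+110 = 565 km.
Min-entry greedy (repeatedly take the single cheapest remaining cell) gives 641 km, worse by 76.
Swapping Car 70↔Car 63 (Car 70→Route 7 376 km, Car 63→Route 2 169 km) adds 387.
Every other assignment is strictly worse.

Minimum total: 565 km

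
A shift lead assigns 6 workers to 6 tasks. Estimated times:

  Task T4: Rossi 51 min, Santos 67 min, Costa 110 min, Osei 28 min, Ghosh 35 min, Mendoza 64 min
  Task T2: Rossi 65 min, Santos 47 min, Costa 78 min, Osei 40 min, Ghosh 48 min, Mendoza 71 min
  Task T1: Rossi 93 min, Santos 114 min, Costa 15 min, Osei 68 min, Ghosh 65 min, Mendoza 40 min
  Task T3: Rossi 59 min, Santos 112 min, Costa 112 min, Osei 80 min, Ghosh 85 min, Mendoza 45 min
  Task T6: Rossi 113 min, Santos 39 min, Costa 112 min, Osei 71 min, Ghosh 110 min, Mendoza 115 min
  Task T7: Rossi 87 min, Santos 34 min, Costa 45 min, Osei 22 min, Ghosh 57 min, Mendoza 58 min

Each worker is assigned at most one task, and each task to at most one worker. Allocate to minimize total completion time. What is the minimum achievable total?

Optimal: Rossi→Task T4 (51 min), Santos→Task T6 (39 min), Costa→Task T1 (15 min), Osei→Task T7 (22 min), Ghosh→Task T2 (48 min), Mendoza→Task T3 (45 min) — total 51+39+15+22+48+45 = 220 min.
Row-greedy (each worker in turn takes its cheapest remaining task) gives 340 min, worse by 120.
Next-best assignment: Rossi→Task T2, Santos→Task T6, Costa→Task T1, Osei→Task T7, Ghosh→Task T4, Mendoza→Task T3 = 221 min.

Min total: 220 min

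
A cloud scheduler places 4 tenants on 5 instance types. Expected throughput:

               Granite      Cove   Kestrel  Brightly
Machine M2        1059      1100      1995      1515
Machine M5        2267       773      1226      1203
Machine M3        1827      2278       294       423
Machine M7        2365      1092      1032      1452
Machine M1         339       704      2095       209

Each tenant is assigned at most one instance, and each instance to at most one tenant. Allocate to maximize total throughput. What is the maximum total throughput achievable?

Maximum total: 8253 ops/s

This is the linear assignment problem.
Optimal: Granite→Machine M7 (2365 ops/s), Cove→Machine M3 (2278 ops/s), Kestrel→Machine M1 (2095 ops/s), Brightly→Machine M2 (1515 ops/s) — total 2365+2278+2095+1515 = 8253 ops/s.
Column-greedy (each instance in turn goes to its best remaining tenant) gives 7992 ops/s, worse by 261.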